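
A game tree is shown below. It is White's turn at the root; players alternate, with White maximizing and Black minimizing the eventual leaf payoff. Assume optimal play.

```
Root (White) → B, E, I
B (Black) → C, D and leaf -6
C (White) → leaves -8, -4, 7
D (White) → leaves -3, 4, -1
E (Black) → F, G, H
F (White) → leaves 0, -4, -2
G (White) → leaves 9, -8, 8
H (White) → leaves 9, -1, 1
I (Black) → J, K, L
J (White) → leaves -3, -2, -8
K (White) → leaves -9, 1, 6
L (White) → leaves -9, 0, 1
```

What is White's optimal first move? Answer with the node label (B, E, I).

E

C (White): max(-8, -4, 7) = 7
D (White): max(-3, 4, -1) = 4
B (Black): min(7, 4, -6) = -6
F (White): max(0, -4, -2) = 0
G (White): max(9, -8, 8) = 9
H (White): max(9, -1, 1) = 9
E (Black): min(0, 9, 9) = 0
J (White): max(-3, -2, -8) = -2
K (White): max(-9, 1, 6) = 6
L (White): max(-9, 0, 1) = 1
I (Black): min(-2, 6, 1) = -2
Root (White): max(-6, 0, -2) = 0
White picks the child with the highest value: E (value 0).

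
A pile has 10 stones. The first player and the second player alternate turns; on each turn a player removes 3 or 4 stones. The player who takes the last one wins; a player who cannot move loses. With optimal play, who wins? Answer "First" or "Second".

Positions where the player to move wins (W) vs loses (L):
i:   0  1  2  3  4  5  6  7  8  9 10
     L  L  L  W  W  W  W  L  L  L  W
Position 10 is W, so the first player wins.

First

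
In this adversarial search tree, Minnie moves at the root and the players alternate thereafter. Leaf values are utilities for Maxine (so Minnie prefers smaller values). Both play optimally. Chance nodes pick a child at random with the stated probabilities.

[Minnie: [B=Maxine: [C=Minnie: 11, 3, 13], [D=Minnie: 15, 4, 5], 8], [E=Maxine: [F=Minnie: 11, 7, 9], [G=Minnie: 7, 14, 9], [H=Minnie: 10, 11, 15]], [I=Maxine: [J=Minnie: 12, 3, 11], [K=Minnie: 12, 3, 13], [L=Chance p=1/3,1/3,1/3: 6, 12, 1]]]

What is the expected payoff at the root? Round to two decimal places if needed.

C (Minnie): min(11, 3, 13) = 3
D (Minnie): min(15, 4, 5) = 4
B (Maxine): max(3, 4, 8) = 8
F (Minnie): min(11, 7, 9) = 7
G (Minnie): min(7, 14, 9) = 7
H (Minnie): min(10, 11, 15) = 10
E (Maxine): max(7, 7, 10) = 10
J (Minnie): min(12, 3, 11) = 3
K (Minnie): min(12, 3, 13) = 3
L (Chance): 1/3·6 + 1/3·12 + 1/3·1 = 6.33
I (Maxine): max(3, 3, 6.33) = 6.33
Root (Minnie): min(8, 10, 6.33) = 6.33

6.33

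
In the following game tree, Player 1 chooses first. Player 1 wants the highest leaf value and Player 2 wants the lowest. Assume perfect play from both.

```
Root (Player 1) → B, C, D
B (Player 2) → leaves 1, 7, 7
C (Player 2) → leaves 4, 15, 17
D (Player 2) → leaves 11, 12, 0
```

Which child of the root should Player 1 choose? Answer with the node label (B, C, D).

C

B (Player 2): min(1, 7, 7) = 1
C (Player 2): min(4, 15, 17) = 4
D (Player 2): min(11, 12, 0) = 0
Root (Player 1): max(1, 4, 0) = 4
Player 1 picks the child with the highest value: C (value 4).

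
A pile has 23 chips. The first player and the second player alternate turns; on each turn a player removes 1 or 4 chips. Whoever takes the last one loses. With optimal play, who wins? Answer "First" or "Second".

Second

Mark each pile size as W (mover wins) or L (mover loses):
i:   0  1  2  3  4  5  6  7  8  9 10 11 12 13 14 15 16 17 18 19 20 21 22 23
     W  L  W  L  W  W  L  W  L  W  W  L  W  L  W  W  L  W  L  W  W  L  W  L
Position 23 is L, so the second player wins.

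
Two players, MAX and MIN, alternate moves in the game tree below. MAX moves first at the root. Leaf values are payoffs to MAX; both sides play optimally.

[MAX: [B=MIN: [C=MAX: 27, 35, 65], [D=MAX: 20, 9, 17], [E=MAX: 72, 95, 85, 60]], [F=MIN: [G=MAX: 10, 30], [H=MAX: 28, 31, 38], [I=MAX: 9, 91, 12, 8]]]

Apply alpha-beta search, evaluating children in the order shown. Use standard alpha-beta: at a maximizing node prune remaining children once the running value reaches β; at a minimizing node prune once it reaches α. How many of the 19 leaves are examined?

C [α=-∞,β=+∞]: v=65
D [α=-∞,β=65]: v=20
E [α=-∞,β=20]: v=72 after child 1 ≥ β → β-cutoff, skip 3
B [α=-∞,β=+∞]: v=20
G [α=20,β=+∞]: v=30
H [α=20,β=30]: v=31 after child 2 ≥ β → β-cutoff, skip 1
I [α=20,β=30]: v=91 after child 2 ≥ β → β-cutoff, skip 2
F [α=20,β=+∞]: v=30
Root [α=-∞,β=+∞]: v=30
Leaves evaluated: 13 of 19.

13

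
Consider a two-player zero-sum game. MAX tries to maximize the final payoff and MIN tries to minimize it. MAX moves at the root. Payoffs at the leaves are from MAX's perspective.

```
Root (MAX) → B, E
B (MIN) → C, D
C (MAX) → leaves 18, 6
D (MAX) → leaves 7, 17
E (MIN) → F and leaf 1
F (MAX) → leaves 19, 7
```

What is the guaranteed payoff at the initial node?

C (MAX): max(18, 6) = 18
D (MAX): max(7, 17) = 17
B (MIN): min(18, 17) = 17
F (MAX): max(19, 7) = 19
E (MIN): min(19, 1) = 1
Root (MAX): max(17, 1) = 17

17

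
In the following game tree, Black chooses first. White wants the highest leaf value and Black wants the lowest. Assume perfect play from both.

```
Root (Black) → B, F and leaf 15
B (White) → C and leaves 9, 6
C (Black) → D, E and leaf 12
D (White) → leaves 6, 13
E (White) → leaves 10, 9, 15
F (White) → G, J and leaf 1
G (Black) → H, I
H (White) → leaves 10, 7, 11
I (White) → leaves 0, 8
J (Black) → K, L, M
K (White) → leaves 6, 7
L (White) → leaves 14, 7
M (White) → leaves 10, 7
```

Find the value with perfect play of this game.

8

D (White): max(6, 13) = 13
E (White): max(10, 9, 15) = 15
C (Black): min(13, 15, 12) = 12
B (White): max(12, 9, 6) = 12
H (White): max(10, 7, 11) = 11
I (White): max(0, 8) = 8
G (Black): min(11, 8) = 8
K (White): max(6, 7) = 7
L (White): max(14, 7) = 14
M (White): max(10, 7) = 10
J (Black): min(7, 14, 10) = 7
F (White): max(8, 7, 1) = 8
Root (Black): min(12, 8, 15) = 8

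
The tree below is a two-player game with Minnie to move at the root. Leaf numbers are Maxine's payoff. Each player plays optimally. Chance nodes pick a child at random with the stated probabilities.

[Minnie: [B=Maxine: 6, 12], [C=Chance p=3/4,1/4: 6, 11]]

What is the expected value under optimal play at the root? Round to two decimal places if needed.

B (Maxine): max(6, 12) = 12
C (Chance): 3/4·6 + 1/4·11 = 7.25
Root (Minnie): min(12, 7.25) = 7.25

7.25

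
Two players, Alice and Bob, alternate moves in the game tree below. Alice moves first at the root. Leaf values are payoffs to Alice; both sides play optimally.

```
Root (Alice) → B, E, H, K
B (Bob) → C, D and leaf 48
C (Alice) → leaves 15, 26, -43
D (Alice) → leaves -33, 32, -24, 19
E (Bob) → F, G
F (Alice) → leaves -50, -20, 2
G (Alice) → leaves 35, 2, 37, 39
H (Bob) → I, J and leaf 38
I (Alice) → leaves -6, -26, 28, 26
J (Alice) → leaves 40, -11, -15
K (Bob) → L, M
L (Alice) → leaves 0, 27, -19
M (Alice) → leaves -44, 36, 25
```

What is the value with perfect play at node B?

C: max(15, 26, -43) = 26
D: max(-33, 32, -24, 19) = 32
B: min(26, 32, 48) = 26

26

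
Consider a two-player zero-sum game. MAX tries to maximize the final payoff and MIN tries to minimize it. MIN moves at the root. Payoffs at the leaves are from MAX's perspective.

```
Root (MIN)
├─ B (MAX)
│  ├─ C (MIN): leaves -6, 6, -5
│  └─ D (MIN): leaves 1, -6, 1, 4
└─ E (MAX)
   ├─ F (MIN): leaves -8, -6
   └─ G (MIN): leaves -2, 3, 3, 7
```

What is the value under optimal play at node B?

C: min(-6, 6, -5) = -6
D: min(1, -6, 1, 4) = -6
B: max(-6, -6) = -6

-6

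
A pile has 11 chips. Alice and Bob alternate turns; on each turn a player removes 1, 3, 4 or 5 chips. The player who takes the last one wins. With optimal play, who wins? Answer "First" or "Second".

Compute winning (W) and losing (L) positions by backward induction:
i:   0  1  2  3  4  5  6  7  8  9 10 11
     L  W  L  W  W  W  W  W  L  W  L  W
Position 11 is W, so the first player wins.

First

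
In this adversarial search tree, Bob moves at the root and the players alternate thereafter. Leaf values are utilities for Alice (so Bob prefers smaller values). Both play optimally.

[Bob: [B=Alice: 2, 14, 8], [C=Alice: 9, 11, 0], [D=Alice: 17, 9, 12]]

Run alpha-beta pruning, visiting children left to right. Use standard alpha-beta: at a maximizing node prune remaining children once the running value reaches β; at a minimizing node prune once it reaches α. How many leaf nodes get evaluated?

7

B [α=-∞,β=+∞]: v=14
C [α=-∞,β=14]: v=11
D [α=-∞,β=11]: v=17 after child 1 ≥ β → β-cutoff, skip 2
Root [α=-∞,β=+∞]: v=11
Leaves evaluated: 7 of 9.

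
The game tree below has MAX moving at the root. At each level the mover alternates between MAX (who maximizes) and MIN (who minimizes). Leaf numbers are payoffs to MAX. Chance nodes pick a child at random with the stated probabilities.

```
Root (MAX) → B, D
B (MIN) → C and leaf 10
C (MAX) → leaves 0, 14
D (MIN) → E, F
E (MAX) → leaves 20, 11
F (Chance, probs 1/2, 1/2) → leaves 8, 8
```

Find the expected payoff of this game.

C (MAX): max(0, 14) = 14
B (MIN): min(14, 10) = 10
E (MAX): max(20, 11) = 20
F (Chance): 1/2·8 + 1/2·8 = 8
D (MIN): min(20, 8) = 8
Root (MAX): max(10, 8) = 10

10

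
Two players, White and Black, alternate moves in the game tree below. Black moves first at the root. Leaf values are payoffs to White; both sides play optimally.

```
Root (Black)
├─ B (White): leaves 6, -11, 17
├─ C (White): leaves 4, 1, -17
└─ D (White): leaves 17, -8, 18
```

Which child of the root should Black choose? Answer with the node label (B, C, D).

B (White): max(6, -11, 17) = 17
C (White): max(4, 1, -17) = 4
D (White): max(17, -8, 18) = 18
Root (Black): min(17, 4, 18) = 4
Black picks the child with the lowest value: C (value 4).

C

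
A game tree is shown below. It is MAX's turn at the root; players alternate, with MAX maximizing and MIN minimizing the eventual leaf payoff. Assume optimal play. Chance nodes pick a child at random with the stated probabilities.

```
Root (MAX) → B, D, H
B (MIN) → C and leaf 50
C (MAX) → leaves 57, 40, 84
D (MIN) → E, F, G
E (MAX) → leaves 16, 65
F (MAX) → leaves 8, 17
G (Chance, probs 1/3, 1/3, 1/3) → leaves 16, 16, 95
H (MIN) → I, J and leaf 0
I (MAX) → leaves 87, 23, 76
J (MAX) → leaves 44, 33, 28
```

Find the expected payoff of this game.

C (MAX): max(57, 40, 84) = 84
B (MIN): min(84, 50) = 50
E (MAX): max(16, 65) = 65
F (MAX): max(8, 17) = 17
G (Chance): 1/3·16 + 1/3·16 + 1/3·95 = 42.33
D (MIN): min(65, 17, 42.33) = 17
I (MAX): max(87, 23, 76) = 87
J (MAX): max(44, 33, 28) = 44
H (MIN): min(87, 44, 0) = 0
Root (MAX): max(50, 17, 0) = 50

50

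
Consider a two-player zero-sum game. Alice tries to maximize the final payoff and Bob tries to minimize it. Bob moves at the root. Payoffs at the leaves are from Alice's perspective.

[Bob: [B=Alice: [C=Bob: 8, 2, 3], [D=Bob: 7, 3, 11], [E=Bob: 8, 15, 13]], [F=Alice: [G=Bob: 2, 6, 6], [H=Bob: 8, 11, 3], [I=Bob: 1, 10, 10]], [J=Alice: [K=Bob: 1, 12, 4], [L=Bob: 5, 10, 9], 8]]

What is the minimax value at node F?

G: min(2, 6, 6) = 2
H: min(8, 11, 3) = 3
I: min(1, 10, 10) = 1
F: max(2, 3, 1) = 3

3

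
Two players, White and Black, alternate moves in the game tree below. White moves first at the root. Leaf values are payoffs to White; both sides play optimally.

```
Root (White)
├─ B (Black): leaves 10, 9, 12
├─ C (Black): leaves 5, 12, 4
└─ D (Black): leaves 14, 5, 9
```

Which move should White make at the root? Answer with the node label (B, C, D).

B

B (Black): min(10, 9, 12) = 9
C (Black): min(5, 12, 4) = 4
D (Black): min(14, 5, 9) = 5
Root (White): max(9, 4, 5) = 9
White picks the child with the highest value: B (value 9).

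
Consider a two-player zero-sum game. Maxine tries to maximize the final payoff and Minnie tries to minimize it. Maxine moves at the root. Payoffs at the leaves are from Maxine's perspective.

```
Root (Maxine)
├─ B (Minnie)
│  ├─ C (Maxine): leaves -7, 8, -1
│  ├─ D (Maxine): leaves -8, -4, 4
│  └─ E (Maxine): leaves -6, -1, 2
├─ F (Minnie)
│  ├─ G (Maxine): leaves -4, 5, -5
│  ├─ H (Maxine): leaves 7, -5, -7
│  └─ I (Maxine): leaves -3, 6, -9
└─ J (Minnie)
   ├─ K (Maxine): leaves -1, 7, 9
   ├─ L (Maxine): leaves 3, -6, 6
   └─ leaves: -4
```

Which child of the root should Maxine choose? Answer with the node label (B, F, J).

C (Maxine): max(-7, 8, -1) = 8
D (Maxine): max(-8, -4, 4) = 4
E (Maxine): max(-6, -1, 2) = 2
B (Minnie): min(8, 4, 2) = 2
G (Maxine): max(-4, 5, -5) = 5
H (Maxine): max(7, -5, -7) = 7
I (Maxine): max(-3, 6, -9) = 6
F (Minnie): min(5, 7, 6) = 5
K (Maxine): max(-1, 7, 9) = 9
L (Maxine): max(3, -6, 6) = 6
J (Minnie): min(9, 6, -4) = -4
Root (Maxine): max(2, 5, -4) = 5
Maxine picks the child with the highest value: F (value 5).

F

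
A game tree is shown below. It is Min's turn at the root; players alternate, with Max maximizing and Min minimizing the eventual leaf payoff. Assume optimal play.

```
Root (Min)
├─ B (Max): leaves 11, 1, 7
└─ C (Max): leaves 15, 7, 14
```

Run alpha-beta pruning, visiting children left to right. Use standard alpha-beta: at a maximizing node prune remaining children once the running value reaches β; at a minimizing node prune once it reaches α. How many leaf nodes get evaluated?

4

B [α=-∞,β=+∞]: v=11
C [α=-∞,β=11]: v=15 after child 1 ≥ β → β-cutoff, skip 2
Root [α=-∞,β=+∞]: v=11
Leaves evaluated: 4 of 6.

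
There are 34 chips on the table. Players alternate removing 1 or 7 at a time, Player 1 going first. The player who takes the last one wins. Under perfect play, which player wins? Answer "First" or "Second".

i:   0  1  2  3  4  5  6  7  8  9 10 11 12 13 14 15 16 17 18 19 20 21 22 23 24 25 26 27 28 29 30 31 32 33 34
     L  W  L  W  L  W  L  W  L  W  L  W  L  W  L  W  L  W  L  W  L  W  L  W  L  W  L  W  L  W  L  W  L  W  L
Position 34 is L, so the second player wins.

Second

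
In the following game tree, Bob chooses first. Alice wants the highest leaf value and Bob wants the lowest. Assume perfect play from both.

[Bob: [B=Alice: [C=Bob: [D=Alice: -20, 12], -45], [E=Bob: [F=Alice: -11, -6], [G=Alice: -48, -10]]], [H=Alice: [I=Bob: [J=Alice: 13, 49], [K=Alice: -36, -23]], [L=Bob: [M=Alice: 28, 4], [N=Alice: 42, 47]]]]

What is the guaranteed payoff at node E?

-10

F: max(-11, -6) = -6
G: max(-48, -10) = -10
E: min(-6, -10) = -10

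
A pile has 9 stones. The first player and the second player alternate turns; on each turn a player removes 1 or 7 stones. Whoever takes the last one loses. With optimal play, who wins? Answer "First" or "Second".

W/L table (W = player to move can force a win):
i:   0  1  2  3  4  5  6  7  8  9
     W  L  W  L  W  L  W  L  W  L
Position 9 is L, so the second player wins.

Second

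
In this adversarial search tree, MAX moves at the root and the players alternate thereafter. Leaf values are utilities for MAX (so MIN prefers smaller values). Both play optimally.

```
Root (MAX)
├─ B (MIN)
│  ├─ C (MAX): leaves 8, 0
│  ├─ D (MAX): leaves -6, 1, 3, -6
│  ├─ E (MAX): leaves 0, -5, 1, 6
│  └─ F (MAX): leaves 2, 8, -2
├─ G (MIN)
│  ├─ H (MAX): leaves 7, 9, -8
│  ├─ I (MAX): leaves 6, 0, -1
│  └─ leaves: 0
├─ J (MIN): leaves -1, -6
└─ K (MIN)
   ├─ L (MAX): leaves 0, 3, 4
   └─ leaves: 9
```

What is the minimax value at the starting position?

C (MAX): max(8, 0) = 8
D (MAX): max(-6, 1, 3, -6) = 3
E (MAX): max(0, -5, 1, 6) = 6
F (MAX): max(2, 8, -2) = 8
B (MIN): min(8, 3, 6, 8) = 3
H (MAX): max(7, 9, -8) = 9
I (MAX): max(6, 0, -1) = 6
G (MIN): min(9, 6, 0) = 0
J (MIN): min(-1, -6) = -6
L (MAX): max(0, 3, 4) = 4
K (MIN): min(4, 9) = 4
Root (MAX): max(3, 0, -6, 4) = 4

4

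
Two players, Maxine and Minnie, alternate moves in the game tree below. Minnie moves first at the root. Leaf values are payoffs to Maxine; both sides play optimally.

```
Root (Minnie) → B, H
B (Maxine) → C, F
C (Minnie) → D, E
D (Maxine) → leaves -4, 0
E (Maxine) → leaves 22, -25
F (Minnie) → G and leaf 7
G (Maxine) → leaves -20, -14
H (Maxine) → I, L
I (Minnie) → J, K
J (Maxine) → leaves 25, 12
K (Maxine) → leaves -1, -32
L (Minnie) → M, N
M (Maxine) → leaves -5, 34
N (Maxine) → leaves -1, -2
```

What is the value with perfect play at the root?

D (Maxine): max(-4, 0) = 0
E (Maxine): max(22, -25) = 22
C (Minnie): min(0, 22) = 0
G (Maxine): max(-20, -14) = -14
F (Minnie): min(-14, 7) = -14
B (Maxine): max(0, -14) = 0
J (Maxine): max(25, 12) = 25
K (Maxine): max(-1, -32) = -1
I (Minnie): min(25, -1) = -1
M (Maxine): max(-5, 34) = 34
N (Maxine): max(-1, -2) = -1
L (Minnie): min(34, -1) = -1
H (Maxine): max(-1, -1) = -1
Root (Minnie): min(0, -1) = -1

-1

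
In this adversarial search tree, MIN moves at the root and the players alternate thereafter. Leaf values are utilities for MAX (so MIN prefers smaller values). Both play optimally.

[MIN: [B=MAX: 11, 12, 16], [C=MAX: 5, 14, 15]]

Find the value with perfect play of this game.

B (MAX): max(11, 12, 16) = 16
C (MAX): max(5, 14, 15) = 15
Root (MIN): min(16, 15) = 15

15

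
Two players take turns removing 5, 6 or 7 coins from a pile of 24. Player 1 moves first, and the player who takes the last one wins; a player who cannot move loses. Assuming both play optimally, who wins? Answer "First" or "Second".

Second

Mark each pile size as W (mover wins) or L (mover loses):
i:   0  1  2  3  4  5  6  7  8  9 10 11 12 13 14 15 16 17 18 19 20 21 22 23 24
     L  L  L  L  L  W  W  W  W  W  W  W  L  L  L  L  L  W  W  W  W  W  W  W  L
Position 24 is L, so the second player wins.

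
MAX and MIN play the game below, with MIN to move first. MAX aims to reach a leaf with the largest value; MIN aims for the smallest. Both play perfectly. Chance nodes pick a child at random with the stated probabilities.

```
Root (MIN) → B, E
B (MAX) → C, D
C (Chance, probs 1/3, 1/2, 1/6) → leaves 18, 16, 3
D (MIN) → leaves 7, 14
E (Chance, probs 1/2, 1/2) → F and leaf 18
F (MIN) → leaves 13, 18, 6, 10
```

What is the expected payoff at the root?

12

C (Chance): 1/3·18 + 1/2·16 + 1/6·3 = 14.5
D (MIN): min(7, 14) = 7
B (MAX): max(14.5, 7) = 14.5
F (MIN): min(13, 18, 6, 10) = 6
E (Chance): 1/2·6 + 1/2·18 = 12
Root (MIN): min(14.5, 12) = 12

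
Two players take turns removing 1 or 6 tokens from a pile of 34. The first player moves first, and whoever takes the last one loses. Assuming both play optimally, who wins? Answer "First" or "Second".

Mark each pile size as W (mover wins) or L (mover loses):
i:   0  1  2  3  4  5  6  7  8  9 10 11 12 13 14 15 16 17 18 19 20 21 22 23 24 25 26 27 28 29 30 31 32 33 34
     W  L  W  L  W  L  W  W  L  W  L  W  L  W  W  L  W  L  W  L  W  W  L  W  L  W  L  W  W  L  W  L  W  L  W
Position 34 is W, so the first player wins.

First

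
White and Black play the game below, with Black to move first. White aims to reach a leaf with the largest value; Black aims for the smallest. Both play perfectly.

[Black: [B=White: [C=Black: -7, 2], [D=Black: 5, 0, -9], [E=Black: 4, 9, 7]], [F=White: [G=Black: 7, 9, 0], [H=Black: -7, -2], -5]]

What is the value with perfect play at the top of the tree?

0

C (Black): min(-7, 2) = -7
D (Black): min(5, 0, -9) = -9
E (Black): min(4, 9, 7) = 4
B (White): max(-7, -9, 4) = 4
G (Black): min(7, 9, 0) = 0
H (Black): min(-7, -2) = -7
F (White): max(0, -7, -5) = 0
Root (Black): min(4, 0) = 0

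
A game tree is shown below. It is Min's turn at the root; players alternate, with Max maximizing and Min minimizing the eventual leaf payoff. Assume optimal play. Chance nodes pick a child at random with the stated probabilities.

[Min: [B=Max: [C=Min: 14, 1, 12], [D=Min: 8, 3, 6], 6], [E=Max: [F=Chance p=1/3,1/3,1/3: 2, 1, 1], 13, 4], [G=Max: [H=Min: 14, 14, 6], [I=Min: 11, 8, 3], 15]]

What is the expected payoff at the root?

C (Min): min(14, 1, 12) = 1
D (Min): min(8, 3, 6) = 3
B (Max): max(1, 3, 6) = 6
F (Chance): 1/3·2 + 1/3·1 + 1/3·1 = 1.33
E (Max): max(1.33, 13, 4) = 13
H (Min): min(14, 14, 6) = 6
I (Min): min(11, 8, 3) = 3
G (Max): max(6, 3, 15) = 15
Root (Min): min(6, 13, 15) = 6

6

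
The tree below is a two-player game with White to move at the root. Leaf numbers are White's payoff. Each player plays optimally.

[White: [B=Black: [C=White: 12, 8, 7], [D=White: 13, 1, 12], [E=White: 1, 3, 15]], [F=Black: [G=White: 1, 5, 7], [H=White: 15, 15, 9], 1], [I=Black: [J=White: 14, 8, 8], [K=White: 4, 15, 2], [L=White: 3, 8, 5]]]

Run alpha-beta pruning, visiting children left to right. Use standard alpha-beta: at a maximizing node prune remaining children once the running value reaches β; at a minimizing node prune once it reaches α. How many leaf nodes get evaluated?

18

C [α=-∞,β=+∞]: v=12
D [α=-∞,β=12]: v=13 after child 1 ≥ β → β-cutoff, skip 2
E [α=-∞,β=12]: v=15
B [α=-∞,β=+∞]: v=12
G [α=12,β=+∞]: v=7
F [α=12,β=+∞]: v=7 after child 1 ≤ α → α-cutoff, skip 2
J [α=12,β=+∞]: v=14
K [α=12,β=14]: v=15 after child 2 ≥ β → β-cutoff, skip 1
L [α=12,β=14]: v=8
I [α=12,β=+∞]: v=8
Root [α=-∞,β=+∞]: v=12
Leaves evaluated: 18 of 25.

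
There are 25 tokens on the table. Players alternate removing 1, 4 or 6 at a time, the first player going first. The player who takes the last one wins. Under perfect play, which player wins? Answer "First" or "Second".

Second

Mark each pile size as W (mover wins) or L (mover loses):
i:   0  1  2  3  4  5  6  7  8  9 10 11 12 13 14 15 16 17 18 19 20 21 22 23 24 25
     L  W  L  W  W  L  W  L  W  W  L  W  L  W  W  L  W  L  W  W  L  W  L  W  W  L
Position 25 is L, so the second player wins.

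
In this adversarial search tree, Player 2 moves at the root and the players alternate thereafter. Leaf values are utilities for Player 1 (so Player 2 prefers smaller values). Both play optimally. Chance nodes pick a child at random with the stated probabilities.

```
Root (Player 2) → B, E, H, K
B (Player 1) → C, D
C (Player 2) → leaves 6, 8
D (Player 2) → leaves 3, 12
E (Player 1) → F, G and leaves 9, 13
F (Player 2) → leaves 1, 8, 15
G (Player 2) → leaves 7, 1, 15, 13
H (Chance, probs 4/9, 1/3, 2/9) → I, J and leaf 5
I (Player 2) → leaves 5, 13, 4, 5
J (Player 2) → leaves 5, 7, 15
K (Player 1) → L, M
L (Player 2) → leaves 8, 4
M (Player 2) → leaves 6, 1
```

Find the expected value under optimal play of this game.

4

C (Player 2): min(6, 8) = 6
D (Player 2): min(3, 12) = 3
B (Player 1): max(6, 3) = 6
F (Player 2): min(1, 8, 15) = 1
G (Player 2): min(7, 1, 15, 13) = 1
E (Player 1): max(1, 1, 9, 13) = 13
I (Player 2): min(5, 13, 4, 5) = 4
J (Player 2): min(5, 7, 15) = 5
H (Chance): 4/9·4 + 1/3·5 + 2/9·5 = 4.56
L (Player 2): min(8, 4) = 4
M (Player 2): min(6, 1) = 1
K (Player 1): max(4, 1) = 4
Root (Player 2): min(6, 13, 4.56, 4) = 4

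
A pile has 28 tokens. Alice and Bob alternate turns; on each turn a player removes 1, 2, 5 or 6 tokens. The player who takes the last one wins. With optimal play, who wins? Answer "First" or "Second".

Positions where the player to move wins (W) vs loses (L):
i:   0  1  2  3  4  5  6  7  8  9 10 11 12 13 14 15 16 17 18 19 20 21 22 23 24 25 26 27 28
     L  W  W  L  W  W  W  L  W  W  L  W  W  W  L  W  W  L  W  W  W  L  W  W  L  W  W  W  L
Position 28 is L, so the second player wins.

Second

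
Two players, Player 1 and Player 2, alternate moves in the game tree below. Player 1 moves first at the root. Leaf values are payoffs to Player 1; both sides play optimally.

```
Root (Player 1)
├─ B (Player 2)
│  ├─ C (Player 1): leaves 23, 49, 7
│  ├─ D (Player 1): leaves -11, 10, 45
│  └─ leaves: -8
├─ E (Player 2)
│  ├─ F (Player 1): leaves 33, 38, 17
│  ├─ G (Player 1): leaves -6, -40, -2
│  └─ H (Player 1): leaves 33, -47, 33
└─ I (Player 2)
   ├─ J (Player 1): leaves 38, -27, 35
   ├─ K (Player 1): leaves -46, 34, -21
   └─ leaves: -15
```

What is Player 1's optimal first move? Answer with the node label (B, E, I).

C (Player 1): max(23, 49, 7) = 49
D (Player 1): max(-11, 10, 45) = 45
B (Player 2): min(49, 45, -8) = -8
F (Player 1): max(33, 38, 17) = 38
G (Player 1): max(-6, -40, -2) = -2
H (Player 1): max(33, -47, 33) = 33
E (Player 2): min(38, -2, 33) = -2
J (Player 1): max(38, -27, 35) = 38
K (Player 1): max(-46, 34, -21) = 34
I (Player 2): min(38, 34, -15) = -15
Root (Player 1): max(-8, -2, -15) = -2
Player 1 picks the child with the highest value: E (value -2).

E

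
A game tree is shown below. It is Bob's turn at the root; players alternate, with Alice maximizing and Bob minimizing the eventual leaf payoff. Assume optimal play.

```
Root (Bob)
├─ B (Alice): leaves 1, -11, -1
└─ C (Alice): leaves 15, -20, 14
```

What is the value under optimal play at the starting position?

1

B (Alice): max(1, -11, -1) = 1
C (Alice): max(15, -20, 14) = 15
Root (Bob): min(1, 15) = 1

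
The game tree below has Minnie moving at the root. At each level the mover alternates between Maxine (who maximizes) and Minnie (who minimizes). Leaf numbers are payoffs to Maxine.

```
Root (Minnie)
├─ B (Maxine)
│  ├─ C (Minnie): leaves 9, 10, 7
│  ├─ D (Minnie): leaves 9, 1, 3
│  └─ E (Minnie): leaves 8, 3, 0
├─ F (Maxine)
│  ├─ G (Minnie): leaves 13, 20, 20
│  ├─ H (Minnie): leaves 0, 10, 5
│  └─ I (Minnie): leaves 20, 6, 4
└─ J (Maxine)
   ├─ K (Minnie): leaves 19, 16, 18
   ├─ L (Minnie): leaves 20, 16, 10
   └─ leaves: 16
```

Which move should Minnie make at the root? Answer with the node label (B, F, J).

B

C (Minnie): min(9, 10, 7) = 7
D (Minnie): min(9, 1, 3) = 1
E (Minnie): min(8, 3, 0) = 0
B (Maxine): max(7, 1, 0) = 7
G (Minnie): min(13, 20, 20) = 13
H (Minnie): min(0, 10, 5) = 0
I (Minnie): min(20, 6, 4) = 4
F (Maxine): max(13, 0, 4) = 13
K (Minnie): min(19, 16, 18) = 16
L (Minnie): min(20, 16, 10) = 10
J (Maxine): max(16, 10, 16) = 16
Root (Minnie): min(7, 13, 16) = 7
Minnie picks the child with the lowest value: B (value 7).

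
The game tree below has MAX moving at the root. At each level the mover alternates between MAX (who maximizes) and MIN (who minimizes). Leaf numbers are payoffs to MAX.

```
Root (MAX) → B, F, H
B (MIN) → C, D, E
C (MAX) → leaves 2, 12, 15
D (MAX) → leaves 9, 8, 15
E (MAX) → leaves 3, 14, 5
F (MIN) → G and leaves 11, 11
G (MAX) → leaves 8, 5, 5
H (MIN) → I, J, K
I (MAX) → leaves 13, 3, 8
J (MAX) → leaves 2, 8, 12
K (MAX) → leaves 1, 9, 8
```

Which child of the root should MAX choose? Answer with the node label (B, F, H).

C (MAX): max(2, 12, 15) = 15
D (MAX): max(9, 8, 15) = 15
E (MAX): max(3, 14, 5) = 14
B (MIN): min(15, 15, 14) = 14
G (MAX): max(8, 5, 5) = 8
F (MIN): min(8, 11, 11) = 8
I (MAX): max(13, 3, 8) = 13
J (MAX): max(2, 8, 12) = 12
K (MAX): max(1, 9, 8) = 9
H (MIN): min(13, 12, 9) = 9
Root (MAX): max(14, 8, 9) = 14
MAX picks the child with the highest value: B (value 14).

B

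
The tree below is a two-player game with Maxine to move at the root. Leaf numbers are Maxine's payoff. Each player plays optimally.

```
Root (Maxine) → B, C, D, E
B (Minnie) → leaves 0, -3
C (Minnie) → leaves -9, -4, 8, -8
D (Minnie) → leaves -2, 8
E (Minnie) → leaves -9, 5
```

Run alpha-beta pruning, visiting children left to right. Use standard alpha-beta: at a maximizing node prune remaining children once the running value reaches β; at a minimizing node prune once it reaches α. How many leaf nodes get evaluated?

6

B [α=-∞,β=+∞]: v=-3
C [α=-3,β=+∞]: v=-9 after child 1 ≤ α → α-cutoff, skip 3
D [α=-3,β=+∞]: v=-2
E [α=-2,β=+∞]: v=-9 after child 1 ≤ α → α-cutoff, skip 1
Root [α=-∞,β=+∞]: v=-2
Leaves evaluated: 6 of 10.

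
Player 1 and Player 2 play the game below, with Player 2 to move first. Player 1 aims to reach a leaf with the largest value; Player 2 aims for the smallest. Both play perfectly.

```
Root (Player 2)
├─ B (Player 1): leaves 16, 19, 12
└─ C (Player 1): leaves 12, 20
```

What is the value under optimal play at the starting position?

B (Player 1): max(16, 19, 12) = 19
C (Player 1): max(12, 20) = 20
Root (Player 2): min(19, 20) = 19

19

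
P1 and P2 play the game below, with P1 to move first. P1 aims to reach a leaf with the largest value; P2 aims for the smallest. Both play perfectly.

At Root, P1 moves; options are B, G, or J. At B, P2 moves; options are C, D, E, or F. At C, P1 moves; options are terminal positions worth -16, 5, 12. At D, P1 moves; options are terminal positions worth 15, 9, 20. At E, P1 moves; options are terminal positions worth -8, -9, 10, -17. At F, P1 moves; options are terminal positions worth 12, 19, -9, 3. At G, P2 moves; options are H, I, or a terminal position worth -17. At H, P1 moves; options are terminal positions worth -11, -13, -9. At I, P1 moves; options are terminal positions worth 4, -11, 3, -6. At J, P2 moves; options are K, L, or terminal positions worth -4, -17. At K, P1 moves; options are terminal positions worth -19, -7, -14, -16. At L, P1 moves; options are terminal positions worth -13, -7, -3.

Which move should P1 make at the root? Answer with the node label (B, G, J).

C (P1): max(-16, 5, 12) = 12
D (P1): max(15, 9, 20) = 20
E (P1): max(-8, -9, 10, -17) = 10
F (P1): max(12, 19, -9, 3) = 19
B (P2): min(12, 20, 10, 19) = 10
H (P1): max(-11, -13, -9) = -9
I (P1): max(4, -11, 3, -6) = 4
G (P2): min(-9, 4, -17) = -17
K (P1): max(-19, -7, -14, -16) = -7
L (P1): max(-13, -7, -3) = -3
J (P2): min(-7, -3, -4, -17) = -17
Root (P1): max(10, -17, -17) = 10
P1 picks the child with the highest value: B (value 10).

B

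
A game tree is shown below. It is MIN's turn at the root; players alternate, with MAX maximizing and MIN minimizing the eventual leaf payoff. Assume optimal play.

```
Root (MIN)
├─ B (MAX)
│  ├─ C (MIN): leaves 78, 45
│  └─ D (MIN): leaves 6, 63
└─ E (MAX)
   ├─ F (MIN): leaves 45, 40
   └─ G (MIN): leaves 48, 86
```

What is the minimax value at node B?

C: min(78, 45) = 45
D: min(6, 63) = 6
B: max(45, 6) = 45

45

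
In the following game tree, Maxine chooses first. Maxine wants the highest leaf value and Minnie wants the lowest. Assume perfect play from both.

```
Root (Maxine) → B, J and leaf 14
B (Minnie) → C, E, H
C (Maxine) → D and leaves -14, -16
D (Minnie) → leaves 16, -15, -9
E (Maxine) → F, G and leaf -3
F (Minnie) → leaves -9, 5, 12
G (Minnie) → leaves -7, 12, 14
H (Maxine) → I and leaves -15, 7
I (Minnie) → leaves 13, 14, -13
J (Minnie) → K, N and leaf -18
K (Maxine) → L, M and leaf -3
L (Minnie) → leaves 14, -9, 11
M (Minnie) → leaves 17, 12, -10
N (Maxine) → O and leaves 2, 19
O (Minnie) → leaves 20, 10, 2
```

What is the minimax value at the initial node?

14

D (Minnie): min(16, -15, -9) = -15
C (Maxine): max(-15, -14, -16) = -14
F (Minnie): min(-9, 5, 12) = -9
G (Minnie): min(-7, 12, 14) = -7
E (Maxine): max(-9, -7, -3) = -3
I (Minnie): min(13, 14, -13) = -13
H (Maxine): max(-13, -15, 7) = 7
B (Minnie): min(-14, -3, 7) = -14
L (Minnie): min(14, -9, 11) = -9
M (Minnie): min(17, 12, -10) = -10
K (Maxine): max(-9, -10, -3) = -3
O (Minnie): min(20, 10, 2) = 2
N (Maxine): max(2, 2, 19) = 19
J (Minnie): min(-3, 19, -18) = -18
Root (Maxine): max(-14, -18, 14) = 14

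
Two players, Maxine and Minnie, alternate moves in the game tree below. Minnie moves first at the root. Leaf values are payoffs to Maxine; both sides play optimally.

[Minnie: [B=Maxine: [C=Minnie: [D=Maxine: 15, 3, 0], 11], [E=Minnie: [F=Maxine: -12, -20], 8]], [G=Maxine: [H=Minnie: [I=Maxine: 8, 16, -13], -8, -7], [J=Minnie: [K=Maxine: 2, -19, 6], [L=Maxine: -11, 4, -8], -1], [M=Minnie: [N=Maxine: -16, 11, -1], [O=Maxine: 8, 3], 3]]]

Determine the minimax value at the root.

3

D (Maxine): max(15, 3, 0) = 15
C (Minnie): min(15, 11) = 11
F (Maxine): max(-12, -20) = -12
E (Minnie): min(-12, 8) = -12
B (Maxine): max(11, -12) = 11
I (Maxine): max(8, 16, -13) = 16
H (Minnie): min(16, -8, -7) = -8
K (Maxine): max(2, -19, 6) = 6
L (Maxine): max(-11, 4, -8) = 4
J (Minnie): min(6, 4, -1) = -1
N (Maxine): max(-16, 11, -1) = 11
O (Maxine): max(8, 3) = 8
M (Minnie): min(11, 8, 3) = 3
G (Maxine): max(-8, -1, 3) = 3
Root (Minnie): min(11, 3) = 3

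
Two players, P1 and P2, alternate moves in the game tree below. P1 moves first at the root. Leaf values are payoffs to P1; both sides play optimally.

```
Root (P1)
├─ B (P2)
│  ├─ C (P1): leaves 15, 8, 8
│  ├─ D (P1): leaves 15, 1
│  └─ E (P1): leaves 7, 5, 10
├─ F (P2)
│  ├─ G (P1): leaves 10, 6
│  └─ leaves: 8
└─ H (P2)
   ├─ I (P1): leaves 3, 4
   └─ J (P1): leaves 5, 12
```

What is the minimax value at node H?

I: max(3, 4) = 4
J: max(5, 12) = 12
H: min(4, 12) = 4

4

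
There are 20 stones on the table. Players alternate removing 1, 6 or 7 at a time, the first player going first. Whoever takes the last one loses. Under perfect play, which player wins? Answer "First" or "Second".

First

Compute winning (W) and losing (L) positions by backward induction:
i:   0  1  2  3  4  5  6  7  8  9 10 11 12 13 14 15 16 17 18 19 20
     W  L  W  L  W  L  W  W  W  W  W  W  W  L  W  L  W  L  W  W  W
Position 20 is W, so the first player wins.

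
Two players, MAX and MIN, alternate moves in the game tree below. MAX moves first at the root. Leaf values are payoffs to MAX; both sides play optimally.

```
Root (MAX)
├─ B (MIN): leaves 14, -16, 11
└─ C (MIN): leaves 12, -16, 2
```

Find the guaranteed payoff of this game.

-16

B (MIN): min(14, -16, 11) = -16
C (MIN): min(12, -16, 2) = -16
Root (MAX): max(-16, -16) = -16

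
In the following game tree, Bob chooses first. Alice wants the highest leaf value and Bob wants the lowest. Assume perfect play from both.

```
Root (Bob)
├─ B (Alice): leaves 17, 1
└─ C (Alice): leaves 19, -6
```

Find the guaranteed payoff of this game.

B (Alice): max(17, 1) = 17
C (Alice): max(19, -6) = 19
Root (Bob): min(17, 19) = 17

17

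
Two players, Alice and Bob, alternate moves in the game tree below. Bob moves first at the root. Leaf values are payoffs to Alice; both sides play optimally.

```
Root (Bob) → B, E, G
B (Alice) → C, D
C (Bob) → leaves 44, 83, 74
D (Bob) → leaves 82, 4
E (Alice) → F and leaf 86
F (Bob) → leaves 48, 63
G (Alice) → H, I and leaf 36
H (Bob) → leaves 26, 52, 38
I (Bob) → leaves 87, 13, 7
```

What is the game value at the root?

36

C (Bob): min(44, 83, 74) = 44
D (Bob): min(82, 4) = 4
B (Alice): max(44, 4) = 44
F (Bob): min(48, 63) = 48
E (Alice): max(48, 86) = 86
H (Bob): min(26, 52, 38) = 26
I (Bob): min(87, 13, 7) = 7
G (Alice): max(26, 7, 36) = 36
Root (Bob): min(44, 86, 36) = 36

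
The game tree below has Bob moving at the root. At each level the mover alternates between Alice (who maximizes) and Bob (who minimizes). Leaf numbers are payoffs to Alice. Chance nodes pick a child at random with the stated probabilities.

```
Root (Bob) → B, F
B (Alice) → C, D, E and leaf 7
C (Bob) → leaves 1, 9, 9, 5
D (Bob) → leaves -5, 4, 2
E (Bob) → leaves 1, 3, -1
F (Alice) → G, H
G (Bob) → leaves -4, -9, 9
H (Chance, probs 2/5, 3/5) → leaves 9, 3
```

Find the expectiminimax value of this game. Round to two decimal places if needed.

5.4

C (Bob): min(1, 9, 9, 5) = 1
D (Bob): min(-5, 4, 2) = -5
E (Bob): min(1, 3, -1) = -1
B (Alice): max(1, -5, -1, 7) = 7
G (Bob): min(-4, -9, 9) = -9
H (Chance): 2/5·9 + 3/5·3 = 5.4
F (Alice): max(-9, 5.4) = 5.4
Root (Bob): min(7, 5.4) = 5.4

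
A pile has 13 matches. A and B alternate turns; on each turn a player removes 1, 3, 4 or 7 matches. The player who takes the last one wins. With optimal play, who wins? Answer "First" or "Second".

Positions where the player to move wins (W) vs loses (L):
i:   0  1  2  3  4  5  6  7  8  9 10 11 12 13
     L  W  L  W  W  W  W  W  L  W  L  W  W  W
Position 13 is W, so the first player wins.

First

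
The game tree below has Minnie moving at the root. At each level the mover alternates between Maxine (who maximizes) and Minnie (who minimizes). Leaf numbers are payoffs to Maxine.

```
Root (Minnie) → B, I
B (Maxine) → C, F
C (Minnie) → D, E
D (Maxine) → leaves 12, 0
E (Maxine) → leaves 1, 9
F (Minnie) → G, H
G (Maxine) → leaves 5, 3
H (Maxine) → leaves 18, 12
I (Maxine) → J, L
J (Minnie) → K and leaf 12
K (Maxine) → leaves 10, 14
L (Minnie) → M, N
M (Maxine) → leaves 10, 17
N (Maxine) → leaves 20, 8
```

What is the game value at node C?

D: max(12, 0) = 12
E: max(1, 9) = 9
C: min(12, 9) = 9

9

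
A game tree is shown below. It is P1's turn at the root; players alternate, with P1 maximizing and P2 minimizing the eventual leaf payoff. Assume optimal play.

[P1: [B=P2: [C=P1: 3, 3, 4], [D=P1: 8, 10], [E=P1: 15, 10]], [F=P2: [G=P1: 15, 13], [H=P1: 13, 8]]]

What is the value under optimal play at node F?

G: max(15, 13) = 15
H: max(13, 8) = 13
F: min(15, 13) = 13

13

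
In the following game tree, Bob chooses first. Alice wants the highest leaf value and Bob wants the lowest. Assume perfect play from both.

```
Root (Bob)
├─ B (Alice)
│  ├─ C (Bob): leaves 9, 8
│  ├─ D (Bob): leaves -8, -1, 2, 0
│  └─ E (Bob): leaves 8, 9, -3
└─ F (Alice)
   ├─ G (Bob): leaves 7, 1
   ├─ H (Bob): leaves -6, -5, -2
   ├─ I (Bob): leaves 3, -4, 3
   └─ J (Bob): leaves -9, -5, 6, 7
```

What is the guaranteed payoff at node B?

8

C: min(9, 8) = 8
D: min(-8, -1, 2, 0) = -8
E: min(8, 9, -3) = -3
B: max(8, -8, -3) = 8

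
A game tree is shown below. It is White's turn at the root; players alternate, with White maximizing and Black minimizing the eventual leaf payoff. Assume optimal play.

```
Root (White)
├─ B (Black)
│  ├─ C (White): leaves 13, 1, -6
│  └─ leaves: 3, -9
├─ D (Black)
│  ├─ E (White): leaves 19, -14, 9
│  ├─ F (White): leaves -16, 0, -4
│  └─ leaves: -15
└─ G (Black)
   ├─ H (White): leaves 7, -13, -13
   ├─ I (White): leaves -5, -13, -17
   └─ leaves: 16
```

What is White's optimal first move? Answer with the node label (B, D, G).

G

C (White): max(13, 1, -6) = 13
B (Black): min(13, 3, -9) = -9
E (White): max(19, -14, 9) = 19
F (White): max(-16, 0, -4) = 0
D (Black): min(19, 0, -15) = -15
H (White): max(7, -13, -13) = 7
I (White): max(-5, -13, -17) = -5
G (Black): min(7, -5, 16) = -5
Root (White): max(-9, -15, -5) = -5
White picks the child with the highest value: G (value -5).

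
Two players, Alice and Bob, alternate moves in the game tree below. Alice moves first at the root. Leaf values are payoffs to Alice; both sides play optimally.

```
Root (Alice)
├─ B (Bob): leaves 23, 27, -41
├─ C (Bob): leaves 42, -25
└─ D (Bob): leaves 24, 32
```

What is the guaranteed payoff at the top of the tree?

B (Bob): min(23, 27, -41) = -41
C (Bob): min(42, -25) = -25
D (Bob): min(24, 32) = 24
Root (Alice): max(-41, -25, 24) = 24

24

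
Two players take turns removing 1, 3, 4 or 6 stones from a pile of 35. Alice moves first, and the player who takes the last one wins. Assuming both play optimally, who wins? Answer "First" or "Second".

Second

Positions where the player to move wins (W) vs loses (L):
i:   0  1  2  3  4  5  6  7  8  9 10 11 12 13 14 15 16 17 18 19 20 21 22 23 24 25 26 27 28 29 30 31 32 33 34 35
     L  W  L  W  W  W  W  L  W  L  W  W  W  W  L  W  L  W  W  W  W  L  W  L  W  W  W  W  L  W  L  W  W  W  W  L
Position 35 is L, so the second player wins.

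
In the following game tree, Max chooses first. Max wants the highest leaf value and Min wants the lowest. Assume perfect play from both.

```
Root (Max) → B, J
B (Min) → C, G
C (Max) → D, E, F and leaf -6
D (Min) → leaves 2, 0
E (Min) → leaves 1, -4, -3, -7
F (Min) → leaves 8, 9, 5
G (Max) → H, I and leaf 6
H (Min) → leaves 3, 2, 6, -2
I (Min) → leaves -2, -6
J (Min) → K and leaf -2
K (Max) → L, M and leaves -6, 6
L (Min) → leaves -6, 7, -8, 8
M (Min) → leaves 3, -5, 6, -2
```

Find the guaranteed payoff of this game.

D (Min): min(2, 0) = 0
E (Min): min(1, -4, -3, -7) = -7
F (Min): min(8, 9, 5) = 5
C (Max): max(0, -7, 5, -6) = 5
H (Min): min(3, 2, 6, -2) = -2
I (Min): min(-2, -6) = -6
G (Max): max(-2, -6, 6) = 6
B (Min): min(5, 6) = 5
L (Min): min(-6, 7, -8, 8) = -8
M (Min): min(3, -5, 6, -2) = -5
K (Max): max(-8, -5, -6, 6) = 6
J (Min): min(6, -2) = -2
Root (Max): max(5, -2) = 5

5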